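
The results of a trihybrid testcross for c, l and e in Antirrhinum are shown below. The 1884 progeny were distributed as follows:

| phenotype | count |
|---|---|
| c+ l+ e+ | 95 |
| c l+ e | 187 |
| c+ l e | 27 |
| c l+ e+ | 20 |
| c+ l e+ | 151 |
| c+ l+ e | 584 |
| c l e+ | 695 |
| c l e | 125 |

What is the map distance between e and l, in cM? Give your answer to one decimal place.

14.2 cM

The two most frequent reciprocal classes, c l e+ and c+ l+ e, are the parental types, so the F1 was c l e+ / c+ l+ e.
The two rarest classes, c l+ e+ and c+ l e, are the double crossovers. Comparing them with the parentals, only the l allele has switched, so l is the middle locus and the order is e – l – c.
Crossovers in the e–l interval produce the single-crossover classes c l e and c+ l+ e+ (125 + 95 = 220) plus the double crossovers (47).
RF(e–l) = (220 + 47) / 1884 = 267/1884 = 0.1417 → 14.2 cM.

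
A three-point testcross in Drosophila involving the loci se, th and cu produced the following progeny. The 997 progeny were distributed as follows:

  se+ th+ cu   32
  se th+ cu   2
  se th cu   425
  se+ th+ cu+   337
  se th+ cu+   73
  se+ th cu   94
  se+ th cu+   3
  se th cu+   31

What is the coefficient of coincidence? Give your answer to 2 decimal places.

The two most frequent reciprocal classes, se th cu and se+ th+ cu+, are the parental types, so the F1 was se th cu / se+ th+ cu+.
The two rarest classes, se th+ cu and se+ th cu+, are the double crossovers. Comparing them with the parentals, only the th allele has switched, so th is the middle locus and the order is se – th – cu.
se–th: (167 + 5)/997 = 0.1725; th–cu: (63 + 5)/997 = 0.0682.
Expected DCO frequency = 0.1725 × 0.0682 ≈ 0.01176; observed = 5/997 ≈ 0.00502.
Coefficient of coincidence = 0.00502/0.01176 ≈ 0.43.

0.43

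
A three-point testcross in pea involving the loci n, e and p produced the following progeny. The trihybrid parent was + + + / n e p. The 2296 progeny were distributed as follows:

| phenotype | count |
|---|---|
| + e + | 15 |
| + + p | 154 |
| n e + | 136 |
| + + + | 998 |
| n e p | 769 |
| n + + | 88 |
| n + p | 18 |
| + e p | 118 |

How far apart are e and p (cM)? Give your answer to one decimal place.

The two rarest classes, + e + and n + p, are the double crossovers. Comparing them with the parentals, only the e allele has switched, so e is the middle locus and the order is p – e – n.
Crossovers in the p–e interval produce the single-crossover classes + + p and n e + (154 + 136 = 290) plus the double crossovers (33).
RF(p–e) = (290 + 33) / 2296 = 323/2296 = 0.1407 → 14.1 cM.

14.1 cM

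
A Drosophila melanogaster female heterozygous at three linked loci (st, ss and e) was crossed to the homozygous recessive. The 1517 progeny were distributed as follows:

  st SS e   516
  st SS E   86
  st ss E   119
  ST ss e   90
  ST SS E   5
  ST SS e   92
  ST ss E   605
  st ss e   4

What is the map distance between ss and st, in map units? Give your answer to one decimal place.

The two most frequent reciprocal classes, st SS e and ST ss E, are the parental types, so the F1 was st SS e / ST ss E.
The two rarest classes, st ss e and ST SS E, are the double crossovers. Comparing them with the parentals, only the ss allele has switched, so ss is the middle locus and the order is st – ss – e.
Crossovers in the st–ss interval produce the single-crossover classes ST SS e and st ss E (92 + 119 = 211) plus the double crossovers (9).
RF(st–ss) = (211 + 9) / 1517 = 220/1517 = 0.1450 → 14.5 map units.

14.5 map units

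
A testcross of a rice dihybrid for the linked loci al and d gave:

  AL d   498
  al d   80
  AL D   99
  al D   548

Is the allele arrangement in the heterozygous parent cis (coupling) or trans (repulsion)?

The two most frequent classes are AL d (498) and al D (548); these are the parental (non-recombinant) types.
So the F1 carried AL d on one chromosome and al D on the other — the recessive alleles are on opposite chromosomes (trans / repulsion).

trans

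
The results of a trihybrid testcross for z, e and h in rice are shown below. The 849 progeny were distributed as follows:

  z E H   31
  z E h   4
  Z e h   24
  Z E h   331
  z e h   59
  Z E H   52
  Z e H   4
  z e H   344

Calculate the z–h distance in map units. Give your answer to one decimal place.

The two most frequent reciprocal classes, z e H and Z E h, are the parental types, so the F1 was z e H / Z E h.
The two rarest classes, Z e H and z E h, are the double crossovers. Comparing them with the parentals, only the z allele has switched, so z is the middle locus and the order is e – z – h.
Crossovers in the z–h interval produce the single-crossover classes z e h and Z E H (59 + 52 = 111) plus the double crossovers (8).
RF(z–h) = (111 + 8) / 849 = 119/849 = 0.1402 → 14.0 map units.

14.0 map units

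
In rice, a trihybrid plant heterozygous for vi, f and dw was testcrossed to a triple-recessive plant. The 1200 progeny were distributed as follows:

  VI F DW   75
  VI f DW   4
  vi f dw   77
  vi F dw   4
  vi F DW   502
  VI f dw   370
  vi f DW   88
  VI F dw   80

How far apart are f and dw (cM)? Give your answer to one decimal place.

The two most frequent reciprocal classes, VI f dw and vi F DW, are the parental types, so the F1 was VI f dw / vi F DW.
The two rarest classes, VI f DW and vi F dw, are the double crossovers. Comparing them with the parentals, only the dw allele has switched, so dw is the middle locus and the order is f – dw – vi.
Crossovers in the f–dw interval produce the single-crossover classes VI F dw and vi f DW (80 + 88 = 168) plus the double crossovers (8).
RF(f–dw) = (168 + 8) / 1200 = 176/1200 = 0.1467 → 14.7 cM.

14.7 cM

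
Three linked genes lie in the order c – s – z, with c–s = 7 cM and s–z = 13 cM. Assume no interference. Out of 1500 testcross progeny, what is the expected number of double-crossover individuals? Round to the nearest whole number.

Map distances give recombination frequencies of 0.070 and 0.130 for the two intervals.
With no interference, expected double-crossover frequency = 0.070 × 0.130 = 0.00910.
Expected number = 0.00910 × 1500 = 13.65 ≈ 14.

14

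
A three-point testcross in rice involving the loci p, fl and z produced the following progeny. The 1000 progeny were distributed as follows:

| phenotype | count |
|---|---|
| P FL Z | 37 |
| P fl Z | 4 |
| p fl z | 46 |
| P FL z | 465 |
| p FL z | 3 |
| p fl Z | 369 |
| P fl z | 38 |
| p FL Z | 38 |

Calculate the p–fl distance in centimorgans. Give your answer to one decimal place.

The two most frequent reciprocal classes, P FL z and p fl Z, are the parental types, so the F1 was P FL z / p fl Z.
The two rarest classes, p FL z and P fl Z, are the double crossovers. Comparing them with the parentals, only the p allele has switched, so p is the middle locus and the order is fl – p – z.
Crossovers in the fl–p interval produce the single-crossover classes P fl z and p FL Z (38 + 38 = 76) plus the double crossovers (7).
RF(fl–p) = (76 + 7) / 1000 = 83/1000 = 0.0830 → 8.3 centimorgans.

8.3 centimorgans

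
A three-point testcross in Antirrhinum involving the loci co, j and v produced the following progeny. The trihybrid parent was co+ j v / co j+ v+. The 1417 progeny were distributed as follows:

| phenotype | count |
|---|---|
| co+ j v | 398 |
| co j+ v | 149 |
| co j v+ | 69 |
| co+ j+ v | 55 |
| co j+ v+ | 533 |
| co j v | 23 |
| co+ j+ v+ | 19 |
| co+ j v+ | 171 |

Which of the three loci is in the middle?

co

The two rarest classes, co j v and co+ j+ v+, are the double crossovers. Comparing them with the parentals, only the co allele has switched, so co is the middle locus and the order is j – co – v.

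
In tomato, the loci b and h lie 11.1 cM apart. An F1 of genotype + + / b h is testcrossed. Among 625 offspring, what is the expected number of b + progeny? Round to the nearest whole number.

35

A map distance of 11.1 cM corresponds to a recombination frequency of 0.111.
The F1 is + + / b h, so b + is a recombinant gamete class with expected frequency r/2 = 0.111/2 = 0.0555.
Expected number = 0.0555 × 625 = 34.69 ≈ 35.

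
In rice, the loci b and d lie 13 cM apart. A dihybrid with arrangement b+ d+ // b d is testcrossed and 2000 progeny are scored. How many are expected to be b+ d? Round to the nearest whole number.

130

A map distance of 13 cM corresponds to a recombination frequency of 0.130.
The F1 is b+ d+ / b d, so b+ d is a recombinant gamete class with expected frequency r/2 = 0.130/2 = 0.0650.
Expected number = 0.0650 × 2000 = 130.00 ≈ 130.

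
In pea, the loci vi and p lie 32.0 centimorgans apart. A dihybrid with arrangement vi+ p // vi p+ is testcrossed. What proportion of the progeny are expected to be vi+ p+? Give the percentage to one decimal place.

A map distance of 32.0 centimorgans corresponds to a recombination frequency of 0.320.
The F1 is vi+ p / vi p+, so vi+ p+ is a recombinant gamete class with expected frequency r/2 = 0.320/2 = 0.1600.
That is 0.1600 = 16.0% of the progeny.

16.0%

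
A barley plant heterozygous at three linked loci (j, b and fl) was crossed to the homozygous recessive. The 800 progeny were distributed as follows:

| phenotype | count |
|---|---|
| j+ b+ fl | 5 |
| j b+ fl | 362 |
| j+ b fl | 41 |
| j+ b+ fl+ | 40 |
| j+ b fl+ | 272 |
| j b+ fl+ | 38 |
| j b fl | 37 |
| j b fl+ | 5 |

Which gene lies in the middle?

j

The two most frequent reciprocal classes, j+ b fl+ and j b+ fl, are the parental types, so the F1 was j+ b fl+ / j b+ fl.
The two rarest classes, j b fl+ and j+ b+ fl, are the double crossovers. Comparing them with the parentals, only the j allele has switched, so j is the middle locus and the order is b – j – fl.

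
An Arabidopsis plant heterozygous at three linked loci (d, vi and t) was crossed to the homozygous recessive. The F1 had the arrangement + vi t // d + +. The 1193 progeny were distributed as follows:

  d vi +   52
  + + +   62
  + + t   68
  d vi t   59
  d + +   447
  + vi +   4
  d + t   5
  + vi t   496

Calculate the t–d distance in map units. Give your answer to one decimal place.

10.9 map units

The two rarest classes, + vi + and d + t, are the double crossovers. Comparing them with the parentals, only the t allele has switched, so t is the middle locus and the order is d – t – vi.
Crossovers in the d–t interval produce the single-crossover classes d vi t and + + + (59 + 62 = 121) plus the double crossovers (9).
RF(d–t) = (121 + 9) / 1193 = 130/1193 = 0.1090 → 10.9 map units.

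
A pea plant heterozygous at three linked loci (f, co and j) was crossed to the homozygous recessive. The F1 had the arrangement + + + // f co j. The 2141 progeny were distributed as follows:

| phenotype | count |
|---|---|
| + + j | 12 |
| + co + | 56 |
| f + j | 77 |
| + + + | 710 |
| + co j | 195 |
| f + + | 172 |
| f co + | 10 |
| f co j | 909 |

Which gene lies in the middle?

j

The two rarest classes, + + j and f co +, are the double crossovers. Comparing them with the parentals, only the j allele has switched, so j is the middle locus and the order is f – j – co.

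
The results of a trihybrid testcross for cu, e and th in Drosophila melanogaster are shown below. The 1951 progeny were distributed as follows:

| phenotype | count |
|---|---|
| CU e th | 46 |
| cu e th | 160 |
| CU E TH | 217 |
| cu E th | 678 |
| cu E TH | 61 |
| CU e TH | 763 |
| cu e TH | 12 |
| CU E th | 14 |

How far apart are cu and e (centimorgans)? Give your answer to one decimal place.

20.7 centimorgans

The two most frequent reciprocal classes, CU e TH and cu E th, are the parental types, so the F1 was CU e TH / cu E th.
The two rarest classes, cu e TH and CU E th, are the double crossovers. Comparing them with the parentals, only the cu allele has switched, so cu is the middle locus and the order is th – cu – e.
Crossovers in the cu–e interval produce the single-crossover classes CU E TH and cu e th (217 + 160 = 377) plus the double crossovers (26).
RF(cu–e) = (377 + 26) / 1951 = 403/1951 = 0.2066 → 20.7 centimorgans.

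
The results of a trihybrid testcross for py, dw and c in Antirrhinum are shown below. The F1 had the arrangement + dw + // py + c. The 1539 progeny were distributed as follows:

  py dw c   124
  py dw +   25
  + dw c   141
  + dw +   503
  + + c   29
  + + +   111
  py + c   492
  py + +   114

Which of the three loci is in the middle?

py

The two rarest classes, py dw + and + + c, are the double crossovers. Comparing them with the parentals, only the py allele has switched, so py is the middle locus and the order is c – py – dw.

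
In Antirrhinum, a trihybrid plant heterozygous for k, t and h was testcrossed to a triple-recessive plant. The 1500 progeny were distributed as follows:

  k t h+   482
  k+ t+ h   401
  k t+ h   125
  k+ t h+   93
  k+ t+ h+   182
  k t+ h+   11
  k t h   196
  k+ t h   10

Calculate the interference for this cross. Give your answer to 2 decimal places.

The two most frequent reciprocal classes, k t h+ and k+ t+ h, are the parental types, so the F1 was k t h+ / k+ t+ h.
The two rarest classes, k t+ h+ and k+ t h, are the double crossovers. Comparing them with the parentals, only the t allele has switched, so t is the middle locus and the order is h – t – k.
h–t: (378 + 21)/1500 = 0.2660; t–k: (218 + 21)/1500 = 0.1593.
Expected DCO frequency = 0.2660 × 0.1593 ≈ 0.04237; observed = 21/1500 ≈ 0.01400.
Coefficient of coincidence = 0.01400/0.04237 ≈ 0.33; interference = 1 − 0.33 = 0.67.

0.67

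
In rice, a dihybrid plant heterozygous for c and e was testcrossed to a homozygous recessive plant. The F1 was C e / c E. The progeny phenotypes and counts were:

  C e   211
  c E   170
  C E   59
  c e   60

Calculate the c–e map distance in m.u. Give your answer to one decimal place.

The recombinant classes are C E and c e: 59 + 60 = 119.
Recombination frequency = 119/500 = 0.2380 ≈ 23.8%, i.e. 23.8 m.u.

23.8 m.u.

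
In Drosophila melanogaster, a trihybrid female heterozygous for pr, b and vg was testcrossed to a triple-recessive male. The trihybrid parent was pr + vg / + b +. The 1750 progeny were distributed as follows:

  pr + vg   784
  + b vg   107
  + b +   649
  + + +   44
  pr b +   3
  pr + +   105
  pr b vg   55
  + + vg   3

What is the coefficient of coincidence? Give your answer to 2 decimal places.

0.46

The two rarest classes, + + vg and pr b +, are the double crossovers. Comparing them with the parentals, only the pr allele has switched, so pr is the middle locus and the order is vg – pr – b.
vg–pr: (212 + 6)/1750 = 0.1246; pr–b: (99 + 6)/1750 = 0.0600.
Expected DCO frequency = 0.1246 × 0.0600 ≈ 0.00748; observed = 6/1750 ≈ 0.00343.
Coefficient of coincidence = 0.00343/0.00748 ≈ 0.46.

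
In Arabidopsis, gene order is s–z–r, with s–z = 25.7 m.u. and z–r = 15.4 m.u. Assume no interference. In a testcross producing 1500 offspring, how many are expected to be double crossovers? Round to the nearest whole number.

Map distances give recombination frequencies of 0.257 and 0.154 for the two intervals.
With no interference, expected double-crossover frequency = 0.257 × 0.154 = 0.03958.
Expected number = 0.03958 × 1500 = 59.37 ≈ 59.

59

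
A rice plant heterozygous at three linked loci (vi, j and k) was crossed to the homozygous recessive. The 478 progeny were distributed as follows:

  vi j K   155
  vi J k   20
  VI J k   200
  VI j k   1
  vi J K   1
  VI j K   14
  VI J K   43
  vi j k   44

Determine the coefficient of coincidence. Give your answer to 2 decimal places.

The two most frequent reciprocal classes, vi j K and VI J k, are the parental types, so the F1 was vi j K / VI J k.
The two rarest classes, vi J K and VI j k, are the double crossovers. Comparing them with the parentals, only the j allele has switched, so j is the middle locus and the order is vi – j – k.
vi–j: (34 + 2)/478 = 0.0753; j–k: (87 + 2)/478 = 0.1862.
Expected DCO frequency = 0.0753 × 0.1862 ≈ 0.01402; observed = 2/478 ≈ 0.00418.
Coefficient of coincidence = 0.00418/0.01402 ≈ 0.30.

0.30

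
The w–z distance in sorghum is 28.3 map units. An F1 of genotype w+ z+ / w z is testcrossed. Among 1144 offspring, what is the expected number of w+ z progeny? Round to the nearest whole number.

162

A map distance of 28.3 map units corresponds to a recombination frequency of 0.283.
The F1 is w+ z+ / w z, so w+ z is a recombinant gamete class with expected frequency r/2 = 0.283/2 = 0.1415.
Expected number = 0.1415 × 1144 = 161.88 ≈ 162.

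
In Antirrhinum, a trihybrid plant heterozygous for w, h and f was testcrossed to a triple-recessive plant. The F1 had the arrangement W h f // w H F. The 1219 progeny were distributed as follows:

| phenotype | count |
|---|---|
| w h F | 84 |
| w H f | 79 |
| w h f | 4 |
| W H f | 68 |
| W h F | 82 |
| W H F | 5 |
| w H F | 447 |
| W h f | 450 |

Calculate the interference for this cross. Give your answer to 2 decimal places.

0.60

The two rarest classes, w h f and W H F, are the double crossovers. Comparing them with the parentals, only the w allele has switched, so w is the middle locus and the order is f – w – h.
f–w: (161 + 9)/1219 = 0.1395; w–h: (152 + 9)/1219 = 0.1321.
Expected DCO frequency = 0.1395 × 0.1321 ≈ 0.01843; observed = 9/1219 ≈ 0.00738.
Coefficient of coincidence = 0.00738/0.01843 ≈ 0.40; interference = 1 − 0.40 = 0.60.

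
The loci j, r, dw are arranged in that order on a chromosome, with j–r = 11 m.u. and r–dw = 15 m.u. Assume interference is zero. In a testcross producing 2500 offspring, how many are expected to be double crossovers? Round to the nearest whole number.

41

Map distances give recombination frequencies of 0.110 and 0.150 for the two intervals.
With no interference, expected double-crossover frequency = 0.110 × 0.150 = 0.01650.
Expected number = 0.01650 × 2500 = 41.25 ≈ 41.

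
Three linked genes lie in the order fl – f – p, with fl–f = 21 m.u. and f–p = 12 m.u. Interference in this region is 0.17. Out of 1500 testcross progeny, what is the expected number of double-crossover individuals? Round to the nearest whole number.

Map distances give recombination frequencies of 0.210 and 0.120 for the two intervals.
With interference 0.17 (so coincidence = 0.83), expected double-crossover frequency = 0.210 × 0.120 × 0.83 = 0.02092.
Expected number = 0.02092 × 1500 = 31.37 ≈ 31.

31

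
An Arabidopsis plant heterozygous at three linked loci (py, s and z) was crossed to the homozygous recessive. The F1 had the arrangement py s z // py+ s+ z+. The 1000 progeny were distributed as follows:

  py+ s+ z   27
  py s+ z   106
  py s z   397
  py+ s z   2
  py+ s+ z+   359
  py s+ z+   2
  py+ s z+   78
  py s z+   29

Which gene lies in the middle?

The two rarest classes, py+ s z and py s+ z+, are the double crossovers. Comparing them with the parentals, only the py allele has switched, so py is the middle locus and the order is z – py – s.

py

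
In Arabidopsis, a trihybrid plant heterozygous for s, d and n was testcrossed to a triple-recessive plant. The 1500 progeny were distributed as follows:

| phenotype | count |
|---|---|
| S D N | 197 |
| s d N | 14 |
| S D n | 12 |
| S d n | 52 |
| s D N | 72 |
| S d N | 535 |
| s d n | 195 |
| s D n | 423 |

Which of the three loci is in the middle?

s

The two most frequent reciprocal classes, s D n and S d N, are the parental types, so the F1 was s D n / S d N.
The two rarest classes, S D n and s d N, are the double crossovers. Comparing them with the parentals, only the s allele has switched, so s is the middle locus and the order is n – s – d.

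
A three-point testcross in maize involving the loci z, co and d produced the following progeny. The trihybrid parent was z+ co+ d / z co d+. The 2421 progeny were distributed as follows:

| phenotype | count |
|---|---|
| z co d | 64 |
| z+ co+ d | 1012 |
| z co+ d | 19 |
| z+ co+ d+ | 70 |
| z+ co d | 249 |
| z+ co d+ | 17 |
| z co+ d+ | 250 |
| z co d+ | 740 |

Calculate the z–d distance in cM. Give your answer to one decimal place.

The two rarest classes, z co+ d and z+ co d+, are the double crossovers. Comparing them with the parentals, only the z allele has switched, so z is the middle locus and the order is d – z – co.
Crossovers in the d–z interval produce the single-crossover classes z+ co+ d+ and z co d (70 + 64 = 134) plus the double crossovers (36).
RF(d–z) = (134 + 36) / 2421 = 170/2421 = 0.0702 → 7.0 cM.

7.0 cM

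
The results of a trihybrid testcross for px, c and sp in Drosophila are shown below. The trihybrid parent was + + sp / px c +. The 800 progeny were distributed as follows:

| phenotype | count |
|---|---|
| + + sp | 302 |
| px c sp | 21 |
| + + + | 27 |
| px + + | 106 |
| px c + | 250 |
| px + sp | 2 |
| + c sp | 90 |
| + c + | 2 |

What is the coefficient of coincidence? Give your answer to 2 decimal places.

The two rarest classes, px + sp and + c +, are the double crossovers. Comparing them with the parentals, only the px allele has switched, so px is the middle locus and the order is sp – px – c.
sp–px: (48 + 4)/800 = 0.0650; px–c: (196 + 4)/800 = 0.2500.
Expected DCO frequency = 0.0650 × 0.2500 ≈ 0.01625; observed = 4/800 ≈ 0.00500.
Coefficient of coincidence = 0.00500/0.01625 ≈ 0.31.

0.31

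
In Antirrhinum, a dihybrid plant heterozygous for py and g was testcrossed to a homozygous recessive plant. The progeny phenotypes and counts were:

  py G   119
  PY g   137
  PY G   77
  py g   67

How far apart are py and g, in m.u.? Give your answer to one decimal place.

The two most frequent classes, PY g (137) and py G (119), are the parental types, so the F1 was PY g / py G.
The recombinant classes are PY G and py g: 77 + 67 = 144.
Recombination frequency = 144/400 = 0.3600 ≈ 36.0%, i.e. 36.0 m.u.

36.0 m.u.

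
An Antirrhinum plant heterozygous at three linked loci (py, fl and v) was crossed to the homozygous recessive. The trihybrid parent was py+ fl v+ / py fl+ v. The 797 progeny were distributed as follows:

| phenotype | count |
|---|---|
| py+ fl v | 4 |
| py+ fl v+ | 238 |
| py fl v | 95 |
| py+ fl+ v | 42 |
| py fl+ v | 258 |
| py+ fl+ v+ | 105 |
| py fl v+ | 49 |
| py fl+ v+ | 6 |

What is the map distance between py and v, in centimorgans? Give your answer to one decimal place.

12.7 centimorgans

The two rarest classes, py+ fl v and py fl+ v+, are the double crossovers. Comparing them with the parentals, only the v allele has switched, so v is the middle locus and the order is py – v – fl.
Crossovers in the py–v interval produce the single-crossover classes py fl v+ and py+ fl+ v (49 + 42 = 91) plus the double crossovers (10).
RF(py–v) = (91 + 10) / 797 = 101/797 = 0.1267 → 12.7 centimorgans.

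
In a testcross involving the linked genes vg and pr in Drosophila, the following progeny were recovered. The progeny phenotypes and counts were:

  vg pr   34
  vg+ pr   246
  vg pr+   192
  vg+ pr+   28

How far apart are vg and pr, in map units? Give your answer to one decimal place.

12.4 map units

The two most frequent classes, vg+ pr (246) and vg pr+ (192), are the parental types, so the F1 was vg+ pr / vg pr+.
The recombinant classes are vg+ pr+ and vg pr: 28 + 34 = 62.
Recombination frequency = 62/500 = 0.1240 ≈ 12.4%, i.e. 12.4 map units.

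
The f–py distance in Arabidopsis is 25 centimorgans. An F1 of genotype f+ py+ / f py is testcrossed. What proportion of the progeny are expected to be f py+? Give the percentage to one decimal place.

A map distance of 25 centimorgans corresponds to a recombination frequency of 0.250.
The F1 is f+ py+ / f py, so f py+ is a recombinant gamete class with expected frequency r/2 = 0.250/2 = 0.1250.
That is 0.1250 = 12.5% of the progeny.

12.5%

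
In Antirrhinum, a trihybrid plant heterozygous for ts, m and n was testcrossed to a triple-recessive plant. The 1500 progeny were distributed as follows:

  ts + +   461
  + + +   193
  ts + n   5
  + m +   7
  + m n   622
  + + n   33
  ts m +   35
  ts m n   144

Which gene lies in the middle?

The two most frequent reciprocal classes, ts + + and + m n, are the parental types, so the F1 was ts + + / + m n.
The two rarest classes, ts + n and + m +, are the double crossovers. Comparing them with the parentals, only the n allele has switched, so n is the middle locus and the order is m – n – ts.

n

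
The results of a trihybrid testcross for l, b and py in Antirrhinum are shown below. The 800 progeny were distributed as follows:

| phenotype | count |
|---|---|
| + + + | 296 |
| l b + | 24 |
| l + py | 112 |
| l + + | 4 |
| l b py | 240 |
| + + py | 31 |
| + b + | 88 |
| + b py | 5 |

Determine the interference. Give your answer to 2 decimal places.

The two most frequent reciprocal classes, + + + and l b py, are the parental types, so the F1 was + + + / l b py.
The two rarest classes, l + + and + b py, are the double crossovers. Comparing them with the parentals, only the l allele has switched, so l is the middle locus and the order is py – l – b.
py–l: (55 + 9)/800 = 0.0800; l–b: (200 + 9)/800 = 0.2612.
Expected DCO frequency = 0.0800 × 0.2612 ≈ 0.02090; observed = 9/800 ≈ 0.01125.
Coefficient of coincidence = 0.01125/0.02090 ≈ 0.54; interference = 1 − 0.54 = 0.46.

0.46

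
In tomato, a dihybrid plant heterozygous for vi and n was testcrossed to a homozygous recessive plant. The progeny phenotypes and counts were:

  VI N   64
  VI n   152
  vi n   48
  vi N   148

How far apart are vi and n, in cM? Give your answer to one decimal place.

27.2 cM

The two most frequent classes, VI n (152) and vi N (148), are the parental types, so the F1 was VI n / vi N.
The recombinant classes are VI N and vi n: 64 + 48 = 112.
Recombination frequency = 112/412 = 0.2718 ≈ 27.2%, i.e. 27.2 cM.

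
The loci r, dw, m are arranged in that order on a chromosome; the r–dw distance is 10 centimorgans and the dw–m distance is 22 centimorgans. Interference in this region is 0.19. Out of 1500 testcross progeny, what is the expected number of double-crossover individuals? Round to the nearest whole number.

Map distances give recombination frequencies of 0.100 and 0.220 for the two intervals.
With interference 0.19 (so coincidence = 0.81), expected double-crossover frequency = 0.100 × 0.220 × 0.81 = 0.01782.
Expected number = 0.01782 × 1500 = 26.73 ≈ 27.

27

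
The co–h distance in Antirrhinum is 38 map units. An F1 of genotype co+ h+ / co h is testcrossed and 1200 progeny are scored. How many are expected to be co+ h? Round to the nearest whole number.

228

A map distance of 38 map units corresponds to a recombination frequency of 0.380.
The F1 is co+ h+ / co h, so co+ h is a recombinant gamete class with expected frequency r/2 = 0.380/2 = 0.1900.
Expected number = 0.1900 × 1200 = 228.00 ≈ 228.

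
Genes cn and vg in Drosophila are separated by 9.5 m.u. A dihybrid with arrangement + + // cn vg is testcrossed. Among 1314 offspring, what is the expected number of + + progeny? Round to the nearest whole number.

595

A map distance of 9.5 m.u. corresponds to a recombination frequency of 0.095.
The F1 is + + / cn vg, so + + is a parental gamete class with expected frequency (1 − r)/2 = 0.905/2 = 0.4525.
Expected number = 0.4525 × 1314 = 594.59 ≈ 595.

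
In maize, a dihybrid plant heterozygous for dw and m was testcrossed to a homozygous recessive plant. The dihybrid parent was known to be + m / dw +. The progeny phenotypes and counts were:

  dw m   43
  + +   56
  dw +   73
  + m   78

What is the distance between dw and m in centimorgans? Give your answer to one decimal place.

39.6 centimorgans

The recombinant classes are + + and dw m: 56 + 43 = 99.
Recombination frequency = 99/250 = 0.3960 ≈ 39.6%, i.e. 39.6 centimorgans.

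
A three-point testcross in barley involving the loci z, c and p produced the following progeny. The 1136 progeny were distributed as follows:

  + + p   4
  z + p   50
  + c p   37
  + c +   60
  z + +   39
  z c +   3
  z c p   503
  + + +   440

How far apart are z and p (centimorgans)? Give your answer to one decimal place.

7.3 centimorgans

The two most frequent reciprocal classes, z c p and + + +, are the parental types, so the F1 was z c p / + + +.
The two rarest classes, z c + and + + p, are the double crossovers. Comparing them with the parentals, only the p allele has switched, so p is the middle locus and the order is c – p – z.
Crossovers in the p–z interval produce the single-crossover classes + c p and z + + (37 + 39 = 76) plus the double crossovers (7).
RF(p–z) = (76 + 7) / 1136 = 83/1136 = 0.0731 → 7.3 centimorgans.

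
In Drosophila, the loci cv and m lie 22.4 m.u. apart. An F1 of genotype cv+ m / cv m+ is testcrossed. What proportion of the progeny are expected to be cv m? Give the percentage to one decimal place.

A map distance of 22.4 m.u. corresponds to a recombination frequency of 0.224.
The F1 is cv+ m / cv m+, so cv m is a recombinant gamete class with expected frequency r/2 = 0.224/2 = 0.1120.
That is 0.1120 = 11.2% of the progeny.

11.2%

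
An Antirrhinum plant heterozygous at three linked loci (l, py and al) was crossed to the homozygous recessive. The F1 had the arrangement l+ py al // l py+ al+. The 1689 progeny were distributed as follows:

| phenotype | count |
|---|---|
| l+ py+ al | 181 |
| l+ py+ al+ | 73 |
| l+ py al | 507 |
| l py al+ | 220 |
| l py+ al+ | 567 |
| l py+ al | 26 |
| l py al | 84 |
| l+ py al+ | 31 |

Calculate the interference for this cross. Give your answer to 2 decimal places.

The two rarest classes, l+ py al+ and l py+ al, are the double crossovers. Comparing them with the parentals, only the al allele has switched, so al is the middle locus and the order is l – al – py.
l–al: (157 + 57)/1689 = 0.1267; al–py: (401 + 57)/1689 = 0.2712.
Expected DCO frequency = 0.1267 × 0.2712 ≈ 0.03436; observed = 57/1689 ≈ 0.03375.
Coefficient of coincidence = 0.03375/0.03436 ≈ 0.98; interference = 1 − 0.98 = 0.02.

0.02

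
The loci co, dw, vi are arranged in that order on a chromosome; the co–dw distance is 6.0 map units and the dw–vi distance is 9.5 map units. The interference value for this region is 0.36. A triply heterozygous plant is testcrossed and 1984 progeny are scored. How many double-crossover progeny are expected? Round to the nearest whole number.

Map distances give recombination frequencies of 0.060 and 0.095 for the two intervals.
With interference 0.36 (so coincidence = 0.64), expected double-crossover frequency = 0.060 × 0.095 × 0.64 = 0.00365.
Expected number = 0.00365 × 1984 = 7.24 ≈ 7.

7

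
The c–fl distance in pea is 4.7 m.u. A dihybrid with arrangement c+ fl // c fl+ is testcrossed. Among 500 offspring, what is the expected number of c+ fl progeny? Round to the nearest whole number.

238

A map distance of 4.7 m.u. corresponds to a recombination frequency of 0.047.
The F1 is c+ fl / c fl+, so c+ fl is a parental gamete class with expected frequency (1 − r)/2 = 0.953/2 = 0.4765.
Expected number = 0.4765 × 500 = 238.25 ≈ 238.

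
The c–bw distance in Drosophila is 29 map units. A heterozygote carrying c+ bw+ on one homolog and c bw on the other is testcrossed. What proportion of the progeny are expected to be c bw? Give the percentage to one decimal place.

35.5%

A map distance of 29 map units corresponds to a recombination frequency of 0.290.
The F1 is c+ bw+ / c bw, so c bw is a parental gamete class with expected frequency (1 − r)/2 = 0.710/2 = 0.3550.
That is 0.3550 = 35.5% of the progeny.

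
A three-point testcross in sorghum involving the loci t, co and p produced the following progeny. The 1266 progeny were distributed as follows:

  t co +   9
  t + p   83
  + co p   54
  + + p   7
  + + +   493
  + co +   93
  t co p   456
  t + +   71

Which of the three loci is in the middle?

The two most frequent reciprocal classes, + + + and t co p, are the parental types, so the F1 was + + + / t co p.
The two rarest classes, + + p and t co +, are the double crossovers. Comparing them with the parentals, only the p allele has switched, so p is the middle locus and the order is co – p – t.

p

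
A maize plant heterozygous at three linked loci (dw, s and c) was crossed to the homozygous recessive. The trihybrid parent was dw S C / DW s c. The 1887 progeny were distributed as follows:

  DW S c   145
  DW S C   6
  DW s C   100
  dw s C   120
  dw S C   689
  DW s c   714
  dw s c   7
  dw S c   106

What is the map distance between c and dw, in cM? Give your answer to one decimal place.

The two rarest classes, DW S C and dw s c, are the double crossovers. Comparing them with the parentals, only the dw allele has switched, so dw is the middle locus and the order is c – dw – s.
Crossovers in the c–dw interval produce the single-crossover classes dw S c and DW s C (106 + 100 = 206) plus the double crossovers (13).
RF(c–dw) = (206 + 13) / 1887 = 219/1887 = 0.1161 → 11.6 cM.

11.6 cM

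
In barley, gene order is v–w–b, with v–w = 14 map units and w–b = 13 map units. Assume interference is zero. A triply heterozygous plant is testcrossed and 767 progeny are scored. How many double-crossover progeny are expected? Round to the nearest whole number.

Map distances give recombination frequencies of 0.140 and 0.130 for the two intervals.
With no interference, expected double-crossover frequency = 0.140 × 0.130 = 0.01820.
Expected number = 0.01820 × 767 = 13.96 ≈ 14.

14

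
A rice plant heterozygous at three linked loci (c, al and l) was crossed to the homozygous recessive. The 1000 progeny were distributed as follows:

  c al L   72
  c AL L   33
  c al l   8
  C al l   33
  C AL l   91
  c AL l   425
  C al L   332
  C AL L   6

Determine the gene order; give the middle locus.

al

The two most frequent reciprocal classes, c AL l and C al L, are the parental types, so the F1 was c AL l / C al L.
The two rarest classes, c al l and C AL L, are the double crossovers. Comparing them with the parentals, only the al allele has switched, so al is the middle locus and the order is l – al – c.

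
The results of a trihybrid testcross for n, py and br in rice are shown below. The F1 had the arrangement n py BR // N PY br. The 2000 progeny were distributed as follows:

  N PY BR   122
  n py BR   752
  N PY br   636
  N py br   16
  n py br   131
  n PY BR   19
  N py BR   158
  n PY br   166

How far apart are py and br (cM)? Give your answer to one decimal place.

The two rarest classes, n PY BR and N py br, are the double crossovers. Comparing them with the parentals, only the py allele has switched, so py is the middle locus and the order is br – py – n.
Crossovers in the br–py interval produce the single-crossover classes n py br and N PY BR (131 + 122 = 253) plus the double crossovers (35).
RF(br–py) = (253 + 35) / 2000 = 288/2000 = 0.1440 → 14.4 cM.

14.4 cM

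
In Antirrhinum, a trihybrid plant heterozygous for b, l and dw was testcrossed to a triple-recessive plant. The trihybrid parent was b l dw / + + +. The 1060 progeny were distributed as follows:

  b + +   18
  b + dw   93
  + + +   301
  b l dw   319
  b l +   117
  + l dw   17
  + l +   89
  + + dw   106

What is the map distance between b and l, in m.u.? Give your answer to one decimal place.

20.5 m.u.

The two rarest classes, + l dw and b + +, are the double crossovers. Comparing them with the parentals, only the b allele has switched, so b is the middle locus and the order is l – b – dw.
Crossovers in the l–b interval produce the single-crossover classes b + dw and + l + (93 + 89 = 182) plus the double crossovers (35).
RF(l–b) = (182 + 35) / 1060 = 217/1060 = 0.2047 → 20.5 m.u.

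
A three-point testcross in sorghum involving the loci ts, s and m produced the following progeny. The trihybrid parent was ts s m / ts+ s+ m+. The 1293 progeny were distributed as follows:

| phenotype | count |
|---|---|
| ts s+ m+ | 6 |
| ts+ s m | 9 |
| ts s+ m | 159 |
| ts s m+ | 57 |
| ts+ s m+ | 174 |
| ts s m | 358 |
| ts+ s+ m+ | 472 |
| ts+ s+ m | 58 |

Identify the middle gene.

ts

The two rarest classes, ts+ s m and ts s+ m+, are the double crossovers. Comparing them with the parentals, only the ts allele has switched, so ts is the middle locus and the order is s – ts – m.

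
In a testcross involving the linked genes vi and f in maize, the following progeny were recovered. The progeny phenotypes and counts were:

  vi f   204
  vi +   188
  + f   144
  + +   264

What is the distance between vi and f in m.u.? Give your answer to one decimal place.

The two most frequent classes, + + (264) and vi f (204), are the parental types, so the F1 was + + / vi f.
The recombinant classes are + f and vi +: 144 + 188 = 332.
Recombination frequency = 332/800 = 0.4150 ≈ 41.5%, i.e. 41.5 m.u.

41.5 m.u.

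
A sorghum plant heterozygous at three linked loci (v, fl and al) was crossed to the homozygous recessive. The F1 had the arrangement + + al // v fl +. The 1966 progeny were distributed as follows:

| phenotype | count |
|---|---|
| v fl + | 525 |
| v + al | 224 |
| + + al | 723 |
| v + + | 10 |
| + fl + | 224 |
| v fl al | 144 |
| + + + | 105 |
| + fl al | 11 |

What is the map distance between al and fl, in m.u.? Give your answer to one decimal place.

13.7 m.u.

The two rarest classes, + fl al and v + +, are the double crossovers. Comparing them with the parentals, only the fl allele has switched, so fl is the middle locus and the order is al – fl – v.
Crossovers in the al–fl interval produce the single-crossover classes + + + and v fl al (105 + 144 = 249) plus the double crossovers (21).
RF(al–fl) = (249 + 21) / 1966 = 270/1966 = 0.1373 → 13.7 m.u.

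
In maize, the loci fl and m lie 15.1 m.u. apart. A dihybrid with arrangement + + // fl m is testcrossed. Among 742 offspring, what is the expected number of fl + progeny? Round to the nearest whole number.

A map distance of 15.1 m.u. corresponds to a recombination frequency of 0.151.
The F1 is + + / fl m, so fl + is a recombinant gamete class with expected frequency r/2 = 0.151/2 = 0.0755.
Expected number = 0.0755 × 742 = 56.02 ≈ 56.

56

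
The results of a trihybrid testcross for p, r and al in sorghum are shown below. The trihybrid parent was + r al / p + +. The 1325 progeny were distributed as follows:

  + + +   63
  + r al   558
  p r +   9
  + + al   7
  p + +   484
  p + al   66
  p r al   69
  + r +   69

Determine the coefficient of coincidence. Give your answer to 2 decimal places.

The two rarest classes, + + al and p r +, are the double crossovers. Comparing them with the parentals, only the r allele has switched, so r is the middle locus and the order is al – r – p.
al–r: (135 + 16)/1325 = 0.1140; r–p: (132 + 16)/1325 = 0.1117.
Expected DCO frequency = 0.1140 × 0.1117 ≈ 0.01273; observed = 16/1325 ≈ 0.01208.
Coefficient of coincidence = 0.01208/0.01273 ≈ 0.95.

0.95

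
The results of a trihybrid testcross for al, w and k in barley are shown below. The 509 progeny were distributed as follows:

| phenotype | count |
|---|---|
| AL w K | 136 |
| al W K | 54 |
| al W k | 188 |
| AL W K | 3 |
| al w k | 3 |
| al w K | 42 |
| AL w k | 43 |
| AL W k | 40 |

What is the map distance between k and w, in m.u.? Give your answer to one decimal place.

20.2 m.u.

The two most frequent reciprocal classes, al W k and AL w K, are the parental types, so the F1 was al W k / AL w K.
The two rarest classes, al w k and AL W K, are the double crossovers. Comparing them with the parentals, only the w allele has switched, so w is the middle locus and the order is k – w – al.
Crossovers in the k–w interval produce the single-crossover classes al W K and AL w k (54 + 43 = 97) plus the double crossovers (6).
RF(k–w) = (97 + 6) / 509 = 103/509 = 0.2024 → 20.2 m.u.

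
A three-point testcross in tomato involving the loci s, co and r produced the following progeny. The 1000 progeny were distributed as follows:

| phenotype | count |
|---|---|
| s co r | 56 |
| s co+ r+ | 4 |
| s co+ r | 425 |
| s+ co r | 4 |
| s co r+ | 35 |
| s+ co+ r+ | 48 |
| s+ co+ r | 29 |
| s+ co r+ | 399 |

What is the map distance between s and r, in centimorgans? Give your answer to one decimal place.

The two most frequent reciprocal classes, s+ co r+ and s co+ r, are the parental types, so the F1 was s+ co r+ / s co+ r.
The two rarest classes, s+ co r and s co+ r+, are the double crossovers. Comparing them with the parentals, only the r allele has switched, so r is the middle locus and the order is s – r – co.
Crossovers in the s–r interval produce the single-crossover classes s co r+ and s+ co+ r (35 + 29 = 64) plus the double crossovers (8).
RF(s–r) = (64 + 8) / 1000 = 72/1000 = 0.0720 → 7.2 centimorgans.

7.2 centimorgans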